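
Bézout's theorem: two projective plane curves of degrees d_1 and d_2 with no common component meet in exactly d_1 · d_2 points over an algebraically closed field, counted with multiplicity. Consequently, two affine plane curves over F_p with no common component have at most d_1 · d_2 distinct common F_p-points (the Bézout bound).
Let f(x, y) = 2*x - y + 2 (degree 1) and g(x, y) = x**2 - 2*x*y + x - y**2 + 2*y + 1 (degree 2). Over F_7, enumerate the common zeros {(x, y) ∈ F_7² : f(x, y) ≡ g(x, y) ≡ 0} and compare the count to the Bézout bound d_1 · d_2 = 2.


Common zeros: ∅; count = 0; Bézout bound = 2.

deg(f) = 1, deg(g) = 2, so Bézout bound = 2.
Scan x ∈ F_7. For each x, list the y ∈ F_7 with f(x, y) ≡ 0 and those with g(x, y) ≡ 0 (mod 7); the common zeros in that column are the intersection.
  x = 0: f ≡ 0 at y ∈ {2}; g ≡ 0 at y ∈ {4, 5}; common: ∅.
  x = 1: f ≡ 0 at y ∈ {4}; g ≡ 0 at y ∈ ∅; common: ∅.
  x = 2: f ≡ 0 at y ∈ {6}; g ≡ 0 at y ∈ {0, 5}; common: ∅.
  x = 3: f ≡ 0 at y ∈ {1}; g ≡ 0 at y ∈ ∅; common: ∅.
  x = 4: f ≡ 0 at y ∈ {3}; g ≡ 0 at y ∈ {0, 1}; common: ∅.
  x = 5: f ≡ 0 at y ∈ {5}; g ≡ 0 at y ∈ ∅; common: ∅.
  x = 6: f ≡ 0 at y ∈ {0}; g ≡ 0 at y ∈ ∅; common: ∅.
Collecting: common zeros = ∅, so the count is 0.
Comparison with the Bézout bound: 0 ≤ 2 = deg(f)·deg(g), as expected for curves with no common component (the affine F_7-count falls short of the bound because intersections may lie at infinity, over extension fields, or carry multiplicity).


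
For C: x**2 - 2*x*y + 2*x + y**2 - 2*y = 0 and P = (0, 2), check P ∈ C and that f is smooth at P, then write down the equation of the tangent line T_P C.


Tangent line at P: -2*x + 2*y - 4 = 0.

Step 1: f(0, 2) = 0, so P lies on C.
Step 2: partial derivatives
  f_x(x, y) = 2*x - 2*y + 2, f_y(x, y) = -2*x + 2*y - 2.
  f_x(P) = -2, f_y(P) = 2 (gradient nonzero, so P is smooth).
Step 3: tangent line at P: -2·(x − 0) + 2·(y − 2) = 0.
Expanding: -2*x + 2*y - 4 = 0.


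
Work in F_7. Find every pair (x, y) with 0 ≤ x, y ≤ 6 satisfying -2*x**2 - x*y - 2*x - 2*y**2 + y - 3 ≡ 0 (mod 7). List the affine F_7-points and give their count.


Affine F_7-points: {(1, 0), (2, 5), (4, 3), (4, 6), (5, 0), (5, 5), (6, 2), (6, 6)}; count = 8.

For each of the 49 pairs (x, y) ∈ F_7², evaluate f(x, y) mod 7. Record the zeros.
  x = 0: [0↦4, 1↦3, 2↦5, 3↦3, 4↦4, 5↦1, 6↦1]  zeros at y ∈ ∅
  x = 1: [0↦0, 1↦5, 2↦6, 3↦3, 4↦3, 5↦6, 6↦5]  zeros at y ∈ {0}
  x = 2: [0↦6, 1↦3, 2↦3, 3↦6, 4↦5, 5↦0, 6↦5]  zeros at y ∈ {5}
  x = 3: [0↦1, 1↦4, 2↦3, 3↦5, 4↦3, 5↦4, 6↦1]  zeros at y ∈ ∅
  x = 4: [0↦6, 1↦1, 2↦6, 3↦0, 4↦4, 5↦4, 6↦0]  zeros at y ∈ {3, 6}
  x = 5: [0↦0, 1↦1, 2↦5, 3↦5, 4↦1, 5↦0, 6↦2]  zeros at y ∈ {0, 5}
  x = 6: [0↦4, 1↦4, 2↦0, 3↦6, 4↦1, 5↦6, 6↦0]  zeros at y ∈ {2, 6}
Collecting zeros: affine points = {(1, 0), (2, 5), (4, 3), (4, 6), (5, 0), (5, 5), (6, 2), (6, 6)}.
Total count |C(F_7)_aff| = 8.


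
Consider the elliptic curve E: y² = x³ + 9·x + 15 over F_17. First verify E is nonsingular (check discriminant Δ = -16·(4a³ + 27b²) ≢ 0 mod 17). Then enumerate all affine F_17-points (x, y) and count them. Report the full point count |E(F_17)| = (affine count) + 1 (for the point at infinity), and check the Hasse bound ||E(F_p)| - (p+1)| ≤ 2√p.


Affine points = {(0, 7), (0, 10), (1, 5), (1, 12), (3, 1), (3, 16), (4, 8), (4, 9), (5, 7), (5, 10), (6, 8), (6, 9), (7, 8), (7, 9), (8, 2), (8, 15), (9, 3), (9, 14), (10, 0), (11, 0), (12, 7), (12, 10), (13, 0)}; affine count = 23; |E(F_17)| = 24.

Discriminant check: Δ ∝ 4a³ + 27b² = 4·9³ + 27·15² = 4·729 + 27·225 ≡ 15 (mod 17). Nonzero ⇒ E is nonsingular.
For each x ∈ F_17, compute rhs = x³ + 9·x + 15 mod 17, then count y ∈ F_17 with y² ≡ rhs.
  x = 0: rhs = 15, matching y values: 7, 10 (2 points).
  x = 1: rhs = 8, matching y values: 5, 12 (2 points).
  x = 2: rhs = 7, matching y values: none (0 points).
  x = 3: rhs = 1, matching y values: 1, 16 (2 points).
  x = 4: rhs = 13, matching y values: 8, 9 (2 points).
  x = 5: rhs = 15, matching y values: 7, 10 (2 points).
  x = 6: rhs = 13, matching y values: 8, 9 (2 points).
  x = 7: rhs = 13, matching y values: 8, 9 (2 points).
  x = 8: rhs = 4, matching y values: 2, 15 (2 points).
  x = 9: rhs = 9, matching y values: 3, 14 (2 points).
  x = 10: rhs = 0, matching y values: 0 (1 points).
  x = 11: rhs = 0, matching y values: 0 (1 points).
  x = 12: rhs = 15, matching y values: 7, 10 (2 points).
  x = 13: rhs = 0, matching y values: 0 (1 points).
  x = 14: rhs = 12, matching y values: none (0 points).
  x = 15: rhs = 6, matching y values: none (0 points).
  x = 16: rhs = 5, matching y values: none (0 points).
Total affine count: 23.
Full point count |E(F_17)| = 23 + 1 = 24.
Hasse bound: |24 − (17+1)| = |6| = 6 ≤ 2√17 ≈ 8.2462 ✓.


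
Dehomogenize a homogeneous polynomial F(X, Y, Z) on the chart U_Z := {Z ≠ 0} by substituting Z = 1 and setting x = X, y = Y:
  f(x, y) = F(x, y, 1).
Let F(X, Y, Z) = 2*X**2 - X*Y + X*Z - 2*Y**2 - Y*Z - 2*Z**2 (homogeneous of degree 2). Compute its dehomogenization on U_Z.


f(x, y) = 2*x**2 - x*y + x - 2*y**2 - y - 2

On U_Z we set Z = 1. Each monomial c·X^i·Y^j·Z^k in F becomes c·x^i·y^j·1^k = c·x^i·y^j.
Substituting Z = 1: F(X, Y, 1) = 2*x**2 - x*y + x - 2*y**2 - y - 2.
Note: deg(f) ≤ deg(F) = 2; strict inequality happens when F is divisible by Z (lost terms).


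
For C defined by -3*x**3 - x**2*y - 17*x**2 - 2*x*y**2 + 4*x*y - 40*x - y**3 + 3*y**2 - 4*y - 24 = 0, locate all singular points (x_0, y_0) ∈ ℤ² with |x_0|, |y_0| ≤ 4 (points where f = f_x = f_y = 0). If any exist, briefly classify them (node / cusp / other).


Singular points: {(-2, 2)}; classification: node.

Compute partial derivatives:
  f_x = -9*x**2 - 2*x*y - 34*x - 2*y**2 + 4*y - 40.
  f_y = -x**2 - 4*x*y + 4*x - 3*y**2 + 6*y - 4.
Scan x_0 ∈ {−4, ..., 4}. For each x_0, f_y(x_0, y) is a polynomial in y; find its integer roots y ∈ {−4, ..., 4}, then test f_x and f at those candidates.
  x = -4: f_y(-4, y) = -3*y**2 + 22*y - 36; no integer root y with |y| ≤ 4.
  x = -3: f_y(-3, y) = -3*y**2 + 18*y - 25; no integer root y with |y| ≤ 4.
  x = -2: f_y(-2, y) = -3*y**2 + 14*y - 16; vanishes at y ∈ {2}. (-2, 2): f_x = 0, f = 0 — SINGULAR.
  x = -1: f_y(-1, y) = -3*y**2 + 10*y - 9; no integer root y with |y| ≤ 4.
  x = 0: f_y(0, y) = -3*y**2 + 6*y - 4; no integer root y with |y| ≤ 4.
  x = 1: f_y(1, y) = -3*y**2 + 2*y - 1; no integer root y with |y| ≤ 4.
  x = 2: f_y(2, y) = -3*y**2 - 2*y; vanishes at y ∈ {0}. (2, 0): f_x = -144 ≠ 0.
  x = 3: f_y(3, y) = -3*y**2 - 6*y - 1; no integer root y with |y| ≤ 4.
  x = 4: f_y(4, y) = -3*y**2 - 10*y - 4; no integer root y with |y| ≤ 4.
Only singular point on the grid: (-2, 2).
Classify: substitute x = -2 + u, y = 2 + v and expand: f = -3*u**3 - u**2*v - u**2 - 2*u*v**2 - v**3 + v**2.
No constant or linear terms (consistent with a singular point). Quadratic part: -u**2 + v**2. Cubic part: -3*u**3 - u**2*v - 2*u*v**2 - v**3.
The quadratic part v**2 - u**2 = (v − u)(v + u) splits into two distinct linear factors, so there are two distinct tangent lines y − 2 = ±(x − -2) — this is a node (ordinary double point).
Classification: node.


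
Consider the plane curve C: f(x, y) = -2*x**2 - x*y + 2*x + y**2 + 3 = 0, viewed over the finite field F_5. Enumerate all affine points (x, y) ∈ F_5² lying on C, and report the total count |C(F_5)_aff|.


Affine F_5-points: {(1, 2), (1, 4), (3, 4), (4, 2)}; count = 4.

For each of the 25 pairs (x, y) ∈ F_5², evaluate f(x, y) mod 5. Record the zeros.
  x = 0: [0↦3, 1↦4, 2↦2, 3↦2, 4↦4]  zeros at y ∈ ∅
  x = 1: [0↦3, 1↦3, 2↦0, 3↦4, 4↦0]  zeros at y ∈ {2, 4}
  x = 2: [0↦4, 1↦3, 2↦4, 3↦2, 4↦2]  zeros at y ∈ ∅
  x = 3: [0↦1, 1↦4, 2↦4, 3↦1, 4↦0]  zeros at y ∈ {4}
  x = 4: [0↦4, 1↦1, 2↦0, 3↦1, 4↦4]  zeros at y ∈ {2}
Collecting zeros: affine points = {(1, 2), (1, 4), (3, 4), (4, 2)}.
Total count |C(F_5)_aff| = 4.


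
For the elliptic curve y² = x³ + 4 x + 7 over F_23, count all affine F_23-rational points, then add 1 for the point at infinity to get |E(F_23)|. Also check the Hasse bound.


Affine points = {(1, 9), (1, 14), (2, 0), (3, 0), (4, 8), (4, 15), (9, 6), (9, 17), (10, 9), (10, 14), (11, 5), (11, 18), (12, 9), (12, 14), (13, 5), (13, 18), (14, 1), (14, 22), (16, 2), (16, 21), (18, 0), (22, 5), (22, 18)}; affine count = 23; |E(F_23)| = 24.

Discriminant check: Δ ∝ 4a³ + 27b² = 4·4³ + 27·7² = 4·64 + 27·49 ≡ 15 (mod 23). Nonzero ⇒ E is nonsingular.
For each x ∈ F_23, compute rhs = x³ + 4·x + 7 mod 23, then count y ∈ F_23 with y² ≡ rhs.
  x = 0: rhs = 7, matching y values: none (0 points).
  x = 1: rhs = 12, matching y values: 9, 14 (2 points).
  x = 2: rhs = 0, matching y values: 0 (1 points).
  x = 3: rhs = 0, matching y values: 0 (1 points).
  x = 4: rhs = 18, matching y values: 8, 15 (2 points).
  x = 5: rhs = 14, matching y values: none (0 points).
  x = 6: rhs = 17, matching y values: none (0 points).
  x = 7: rhs = 10, matching y values: none (0 points).
  x = 8: rhs = 22, matching y values: none (0 points).
  x = 9: rhs = 13, matching y values: 6, 17 (2 points).
  x = 10: rhs = 12, matching y values: 9, 14 (2 points).
  x = 11: rhs = 2, matching y values: 5, 18 (2 points).
  x = 12: rhs = 12, matching y values: 9, 14 (2 points).
  x = 13: rhs = 2, matching y values: 5, 18 (2 points).
  x = 14: rhs = 1, matching y values: 1, 22 (2 points).
  x = 15: rhs = 15, matching y values: none (0 points).
  x = 16: rhs = 4, matching y values: 2, 21 (2 points).
  x = 17: rhs = 20, matching y values: none (0 points).
  x = 18: rhs = 0, matching y values: 0 (1 points).
  x = 19: rhs = 19, matching y values: none (0 points).
  x = 20: rhs = 14, matching y values: none (0 points).
  x = 21: rhs = 14, matching y values: none (0 points).
  x = 22: rhs = 2, matching y values: 5, 18 (2 points).
Total affine count: 23.
Full point count |E(F_23)| = 23 + 1 = 24.
Hasse bound: |24 − (23+1)| = |0| = 0 ≤ 2√23 ≈ 9.5917 ✓.


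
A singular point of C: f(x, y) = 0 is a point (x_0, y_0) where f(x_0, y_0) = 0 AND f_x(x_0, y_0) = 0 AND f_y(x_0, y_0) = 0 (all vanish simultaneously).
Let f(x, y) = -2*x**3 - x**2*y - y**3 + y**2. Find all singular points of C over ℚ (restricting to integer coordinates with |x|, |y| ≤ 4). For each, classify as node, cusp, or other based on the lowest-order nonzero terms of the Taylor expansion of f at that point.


Singular points: {(0, 0)}; classification: cusp.

Compute partial derivatives:
  f_x = -6*x**2 - 2*x*y.
  f_y = -x**2 - 3*y**2 + 2*y.
Scan x_0 ∈ {−4, ..., 4}. For each x_0, f_y(x_0, y) is a polynomial in y; find its integer roots y ∈ {−4, ..., 4}, then test f_x and f at those candidates.
  x = -4: f_y(-4, y) = -3*y**2 + 2*y - 16; no integer root y with |y| ≤ 4.
  x = -3: f_y(-3, y) = -3*y**2 + 2*y - 9; no integer root y with |y| ≤ 4.
  x = -2: f_y(-2, y) = -3*y**2 + 2*y - 4; no integer root y with |y| ≤ 4.
  x = -1: f_y(-1, y) = -3*y**2 + 2*y - 1; no integer root y with |y| ≤ 4.
  x = 0: f_y(0, y) = -3*y**2 + 2*y; vanishes at y ∈ {0}. (0, 0): f_x = 0, f = 0 — SINGULAR.
  x = 1: f_y(1, y) = -3*y**2 + 2*y - 1; no integer root y with |y| ≤ 4.
  x = 2: f_y(2, y) = -3*y**2 + 2*y - 4; no integer root y with |y| ≤ 4.
  x = 3: f_y(3, y) = -3*y**2 + 2*y - 9; no integer root y with |y| ≤ 4.
  x = 4: f_y(4, y) = -3*y**2 + 2*y - 16; no integer root y with |y| ≤ 4.
Only singular point on the grid: (0, 0).
Classify: substitute x = 0 + u, y = 0 + v and expand: f = -2*u**3 - u**2*v - v**3 + v**2.
No constant or linear terms (consistent with a singular point). Quadratic part: v**2. Cubic part: -2*u**3 - u**2*v - v**3.
The quadratic part v**2 is a perfect square, so there is a single (double) tangent line v = 0, i.e. y = 0. Restricting the cubic part to that line (v = 0) leaves -2*u**3 ≠ 0, so f is not divisible by v and the branch is v² ≈ 2*u**3 to lowest order — this is a cusp.
Classification: cusp.


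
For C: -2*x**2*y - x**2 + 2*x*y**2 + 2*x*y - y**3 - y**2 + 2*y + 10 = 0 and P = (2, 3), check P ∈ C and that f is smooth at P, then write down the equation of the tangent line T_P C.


Tangent line at P: -4*x - 11*y + 41 = 0.

Step 1: f(2, 3) = 0, so P lies on C.
Step 2: partial derivatives
  f_x(x, y) = -4*x*y - 2*x + 2*y**2 + 2*y, f_y(x, y) = -2*x**2 + 4*x*y + 2*x - 3*y**2 - 2*y + 2.
  f_x(P) = -4, f_y(P) = -11 (gradient nonzero, so P is smooth).
Step 3: tangent line at P: -4·(x − 2) + -11·(y − 3) = 0.
Expanding: -4*x - 11*y + 41 = 0.


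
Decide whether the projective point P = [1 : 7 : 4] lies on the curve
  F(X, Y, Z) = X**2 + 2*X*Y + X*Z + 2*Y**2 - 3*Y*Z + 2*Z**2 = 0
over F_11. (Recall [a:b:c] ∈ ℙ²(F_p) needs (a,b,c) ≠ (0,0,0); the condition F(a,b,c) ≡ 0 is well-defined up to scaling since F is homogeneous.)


F(1,7,4) ≡ 10 (mod 11); P is NOT on the curve.

Evaluate F(1, 7, 4) term-by-term (mod 11).
  X**2 ↦ 1·1·1·1 = 1
  2*X*Y ↦ 2·1·7·1 = 14
  X*Z ↦ 1·1·1·4 = 4
  2*Y**2 ↦ 2·1·49·1 = 98
  -3*Y*Z ↦ -3·1·7·4 = -84
  2*Z**2 ↦ 2·1·1·16 = 32
Sum: F(1, 7, 4) = (1) + (14) + (4) + (98) + (-84) + (32) = 65.
Reducing mod 11: 65 ≡ 10 (mod 11).
Since F(a, b, c) ≡ 10 ≠ 0 (mod 11), P does NOT lie on the curve.


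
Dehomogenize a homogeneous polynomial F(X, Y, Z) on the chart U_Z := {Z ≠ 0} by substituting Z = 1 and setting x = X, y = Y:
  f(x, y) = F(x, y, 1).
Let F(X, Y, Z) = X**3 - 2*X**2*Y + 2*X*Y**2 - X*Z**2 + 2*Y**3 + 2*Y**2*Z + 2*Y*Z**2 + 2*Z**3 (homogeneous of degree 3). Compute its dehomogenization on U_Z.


f(x, y) = x**3 - 2*x**2*y + 2*x*y**2 - x + 2*y**3 + 2*y**2 + 2*y + 2

On U_Z we set Z = 1. Each monomial c·X^i·Y^j·Z^k in F becomes c·x^i·y^j·1^k = c·x^i·y^j.
Substituting Z = 1: F(X, Y, 1) = x**3 - 2*x**2*y + 2*x*y**2 - x + 2*y**3 + 2*y**2 + 2*y + 2.
Note: deg(f) ≤ deg(F) = 3; strict inequality happens when F is divisible by Z (lost terms).


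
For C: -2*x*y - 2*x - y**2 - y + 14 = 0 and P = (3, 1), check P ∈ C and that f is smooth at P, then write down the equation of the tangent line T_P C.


Tangent line at P: -4*x - 9*y + 21 = 0.

Step 1: f(3, 1) = 0, so P lies on C.
Step 2: partial derivatives
  f_x(x, y) = -2*y - 2, f_y(x, y) = -2*x - 2*y - 1.
  f_x(P) = -4, f_y(P) = -9 (gradient nonzero, so P is smooth).
Step 3: tangent line at P: -4·(x − 3) + -9·(y − 1) = 0.
Expanding: -4*x - 9*y + 21 = 0.


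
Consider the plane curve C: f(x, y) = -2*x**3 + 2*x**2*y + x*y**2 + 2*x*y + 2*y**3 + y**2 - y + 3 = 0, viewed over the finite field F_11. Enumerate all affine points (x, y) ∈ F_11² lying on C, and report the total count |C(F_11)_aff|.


Affine F_11-points: {(0, 4), (1, 8), (3, 1), (4, 2), (6, 0), (6, 4), (6, 9), (8, 9), (9, 4)}; count = 9.

For each of the 121 pairs (x, y) ∈ F_11², evaluate f(x, y) mod 11. Record the zeros.
  x = 0: [0↦3, 1↦5, 2↦10, 3↦8, 4↦0, 5↦9, 6↦3, 7↦5, 8↦5, 9↦4, 10↦3]  zeros at y ∈ {4}
  x = 1: [0↦1, 1↦8, 2↦9, 3↦5, 4↦8, 5↦8, 6↦6, 7↦3, 8↦0, 9↦9, 10↦9]  zeros at y ∈ {8}
  x = 2: [0↦9, 1↦3, 2↦4, 3↦2, 4↦9, 5↦4, 6↦10, 7↦6, 8↦4, 9↦5, 10↦10]  zeros at y ∈ ∅
  x = 3: [0↦4, 1↦0, 2↦5, 3↦9, 4↦2, 5↦7, 6↦3, 7↦2, 8↦5, 9↦2, 10↦5]  zeros at y ∈ {1}
  x = 4: [0↦7, 1↦9, 2↦0, 3↦3, 4↦8, 5↦5, 6↦6, 7↦1, 8↦2, 9↦10, 10↦4]  zeros at y ∈ {2}
  x = 5: [0↦6, 1↦7, 2↦10, 3↦5, 4↦4, 5↦8, 6↦7, 7↦2, 8↦5, 9↦6, 10↦6]  zeros at y ∈ ∅
  x = 6: [0↦0, 1↦4, 2↦1, 3↦3, 4↦0, 5↦4, 6↦5, 7↦4, 8↦2, 9↦0, 10↦10]  zeros at y ∈ {0, 4, 9}
  x = 7: [0↦10, 1↦10, 2↦5, 3↦7, 4↦6, 5↦3, 6↦10, 7↦6, 8↦3, 9↦2, 10↦4]  zeros at y ∈ ∅
  x = 8: [0↦2, 1↦2, 2↦10, 3↦5, 4↦10, 5↦4, 6↦10, 7↦7, 8↦7, 9↦0, 10↦9]  zeros at y ∈ {9}
  x = 9: [0↦8, 1↦1, 2↦4, 3↦7, 4↦0, 5↦6, 6↦4, 7↦6, 8↦2, 9↦4, 10↦2]  zeros at y ∈ {4}
  x = 10: [0↦5, 1↦6, 2↦8, 3↦1, 4↦8, 5↦8, 6↦2, 7↦2, 8↦9, 9↦2, 10↦4]  zeros at y ∈ ∅
Collecting zeros: affine points = {(0, 4), (1, 8), (3, 1), (4, 2), (6, 0), (6, 4), (6, 9), (8, 9), (9, 4)}.
Total count |C(F_11)_aff| = 9.


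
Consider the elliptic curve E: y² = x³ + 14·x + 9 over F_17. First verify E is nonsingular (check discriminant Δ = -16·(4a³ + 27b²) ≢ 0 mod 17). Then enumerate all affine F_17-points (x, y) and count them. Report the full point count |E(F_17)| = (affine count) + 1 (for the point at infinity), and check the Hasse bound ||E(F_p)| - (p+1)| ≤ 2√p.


Affine points = {(0, 3), (0, 14), (5, 0), (7, 5), (7, 12), (8, 2), (8, 15), (11, 7), (11, 10), (12, 1), (12, 16), (13, 5), (13, 12), (14, 5), (14, 12)}; affine count = 15; |E(F_17)| = 16.

Discriminant check: Δ ∝ 4a³ + 27b² = 4·14³ + 27·9² = 4·2744 + 27·81 ≡ 5 (mod 17). Nonzero ⇒ E is nonsingular.
For each x ∈ F_17, compute rhs = x³ + 14·x + 9 mod 17, then count y ∈ F_17 with y² ≡ rhs.
  x = 0: rhs = 9, matching y values: 3, 14 (2 points).
  x = 1: rhs = 7, matching y values: none (0 points).
  x = 2: rhs = 11, matching y values: none (0 points).
  x = 3: rhs = 10, matching y values: none (0 points).
  x = 4: rhs = 10, matching y values: none (0 points).
  x = 5: rhs = 0, matching y values: 0 (1 points).
  x = 6: rhs = 3, matching y values: none (0 points).
  x = 7: rhs = 8, matching y values: 5, 12 (2 points).
  x = 8: rhs = 4, matching y values: 2, 15 (2 points).
  x = 9: rhs = 14, matching y values: none (0 points).
  x = 10: rhs = 10, matching y values: none (0 points).
  x = 11: rhs = 15, matching y values: 7, 10 (2 points).
  x = 12: rhs = 1, matching y values: 1, 16 (2 points).
  x = 13: rhs = 8, matching y values: 5, 12 (2 points).
  x = 14: rhs = 8, matching y values: 5, 12 (2 points).
  x = 15: rhs = 7, matching y values: none (0 points).
  x = 16: rhs = 11, matching y values: none (0 points).
Total affine count: 15.
Full point count |E(F_17)| = 15 + 1 = 16.
Hasse bound: |16 − (17+1)| = |-2| = 2 ≤ 2√17 ≈ 8.2462 ✓.


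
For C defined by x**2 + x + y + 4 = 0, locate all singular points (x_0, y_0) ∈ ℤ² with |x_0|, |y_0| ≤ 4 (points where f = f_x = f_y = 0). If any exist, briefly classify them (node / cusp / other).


No singular points in the scanned grid; C is smooth there.

Compute partial derivatives:
  f_x = 2*x + 1.
  f_y = 1.
f_y = 1 is a nonzero constant, so f_y never vanishes: no point (x, y) can satisfy f = f_x = f_y = 0. In particular no (x, y) ∈ {−4, ..., 4}² is singular; the curve is smooth.


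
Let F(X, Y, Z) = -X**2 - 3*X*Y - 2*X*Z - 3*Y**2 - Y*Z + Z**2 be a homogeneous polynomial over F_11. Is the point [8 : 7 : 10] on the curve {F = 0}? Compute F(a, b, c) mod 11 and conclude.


F(8,7,10) ≡ 8 (mod 11); P is NOT on the curve.

Evaluate F(8, 7, 10) term-by-term (mod 11).
  -X**2 ↦ -1·64·1·1 = -64
  -3*X*Y ↦ -3·8·7·1 = -168
  -2*X*Z ↦ -2·8·1·10 = -160
  -3*Y**2 ↦ -3·1·49·1 = -147
  -Y*Z ↦ -1·1·7·10 = -70
  Z**2 ↦ 1·1·1·100 = 100
Sum: F(8, 7, 10) = (-64) + (-168) + (-160) + (-147) + (-70) + (100) = -509.
Reducing mod 11: -509 ≡ 8 (mod 11).
Since F(a, b, c) ≡ 8 ≠ 0 (mod 11), P does NOT lie on the curve.


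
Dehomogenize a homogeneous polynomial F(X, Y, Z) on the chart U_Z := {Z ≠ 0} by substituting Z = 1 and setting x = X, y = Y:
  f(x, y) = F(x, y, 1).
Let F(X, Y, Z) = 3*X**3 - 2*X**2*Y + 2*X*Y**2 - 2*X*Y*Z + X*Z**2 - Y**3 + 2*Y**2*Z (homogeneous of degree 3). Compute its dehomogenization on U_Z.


f(x, y) = 3*x**3 - 2*x**2*y + 2*x*y**2 - 2*x*y + x - y**3 + 2*y**2

On U_Z we set Z = 1. Each monomial c·X^i·Y^j·Z^k in F becomes c·x^i·y^j·1^k = c·x^i·y^j.
Substituting Z = 1: F(X, Y, 1) = 3*x**3 - 2*x**2*y + 2*x*y**2 - 2*x*y + x - y**3 + 2*y**2.
Note: deg(f) ≤ deg(F) = 3; strict inequality happens when F is divisible by Z (lost terms).


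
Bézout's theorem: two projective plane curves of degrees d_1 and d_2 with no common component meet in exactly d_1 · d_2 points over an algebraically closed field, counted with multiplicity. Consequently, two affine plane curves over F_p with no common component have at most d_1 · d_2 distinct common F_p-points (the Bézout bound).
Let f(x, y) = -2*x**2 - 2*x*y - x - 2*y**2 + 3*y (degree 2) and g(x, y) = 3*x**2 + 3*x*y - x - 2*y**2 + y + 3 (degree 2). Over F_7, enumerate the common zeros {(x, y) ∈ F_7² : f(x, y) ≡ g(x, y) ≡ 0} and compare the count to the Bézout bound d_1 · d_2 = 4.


Common zeros: {(0, 5)}; count = 1; Bézout bound = 4.

deg(f) = 2, deg(g) = 2, so Bézout bound = 4.
Scan x ∈ F_7. For each x, list the y ∈ F_7 with f(x, y) ≡ 0 and those with g(x, y) ≡ 0 (mod 7); the common zeros in that column are the intersection.
  x = 0: f ≡ 0 at y ∈ {0, 5}; g ≡ 0 at y ∈ {5, 6}; common: {5}.
  x = 1: f ≡ 0 at y ∈ ∅; g ≡ 0 at y ∈ {1}; common: ∅.
  x = 2: f ≡ 0 at y ∈ ∅; g ≡ 0 at y ∈ ∅; common: ∅.
  x = 3: f ≡ 0 at y ∈ {0, 2}; g ≡ 0 at y ∈ {1, 4}; common: ∅.
  x = 4: f ≡ 0 at y ∈ ∅; g ≡ 0 at y ∈ ∅; common: ∅.
  x = 5: f ≡ 0 at y ∈ {2, 5}; g ≡ 0 at y ∈ {4}; common: ∅.
  x = 6: f ≡ 0 at y ∈ ∅; g ≡ 0 at y ∈ {0, 6}; common: ∅.
Collecting: common zeros = {(0, 5)}, so the count is 1.
Comparison with the Bézout bound: 1 ≤ 4 = deg(f)·deg(g), as expected for curves with no common component (the affine F_7-count falls short of the bound because intersections may lie at infinity, over extension fields, or carry multiplicity).


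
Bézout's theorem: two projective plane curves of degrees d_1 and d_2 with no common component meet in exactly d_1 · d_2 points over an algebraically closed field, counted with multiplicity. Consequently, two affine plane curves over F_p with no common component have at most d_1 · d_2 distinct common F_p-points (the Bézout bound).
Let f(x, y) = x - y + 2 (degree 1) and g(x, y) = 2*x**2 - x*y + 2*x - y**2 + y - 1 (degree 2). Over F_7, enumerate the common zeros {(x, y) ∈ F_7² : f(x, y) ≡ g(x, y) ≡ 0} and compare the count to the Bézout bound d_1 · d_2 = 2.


Common zeros: {(6, 1)}; count = 1; Bézout bound = 2.

deg(f) = 1, deg(g) = 2, so Bézout bound = 2.
Scan x ∈ F_7. For each x, list the y ∈ F_7 with f(x, y) ≡ 0 and those with g(x, y) ≡ 0 (mod 7); the common zeros in that column are the intersection.
  x = 0: f ≡ 0 at y ∈ {2}; g ≡ 0 at y ∈ {3, 5}; common: ∅.
  x = 1: f ≡ 0 at y ∈ {3}; g ≡ 0 at y ∈ ∅; common: ∅.
  x = 2: f ≡ 0 at y ∈ {4}; g ≡ 0 at y ∈ ∅; common: ∅.
  x = 3: f ≡ 0 at y ∈ {5}; g ≡ 0 at y ∈ ∅; common: ∅.
  x = 4: f ≡ 0 at y ∈ {6}; g ≡ 0 at y ∈ {1, 3}; common: ∅.
  x = 5: f ≡ 0 at y ∈ {0}; g ≡ 0 at y ∈ {5}; common: ∅.
  x = 6: f ≡ 0 at y ∈ {1}; g ≡ 0 at y ∈ {1}; common: {1}.
Collecting: common zeros = {(6, 1)}, so the count is 1.
Comparison with the Bézout bound: 1 ≤ 2 = deg(f)·deg(g), as expected for curves with no common component (the affine F_7-count falls short of the bound because intersections may lie at infinity, over extension fields, or carry multiplicity).


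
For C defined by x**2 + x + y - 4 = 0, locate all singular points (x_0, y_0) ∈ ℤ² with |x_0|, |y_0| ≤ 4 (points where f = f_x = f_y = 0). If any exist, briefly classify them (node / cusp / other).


No singular points in the scanned grid; C is smooth there.

Compute partial derivatives:
  f_x = 2*x + 1.
  f_y = 1.
f_y = 1 is a nonzero constant, so f_y never vanishes: no point (x, y) can satisfy f = f_x = f_y = 0. In particular no (x, y) ∈ {−4, ..., 4}² is singular; the curve is smooth.


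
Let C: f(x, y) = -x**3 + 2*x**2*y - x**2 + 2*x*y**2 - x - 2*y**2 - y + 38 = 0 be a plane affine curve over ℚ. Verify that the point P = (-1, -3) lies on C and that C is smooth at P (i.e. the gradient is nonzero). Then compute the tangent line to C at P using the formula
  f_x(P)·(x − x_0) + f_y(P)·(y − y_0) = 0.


Tangent line at P: 28*x + 25*y + 103 = 0.

Step 1: f(-1, -3) = 0, so P lies on C.
Step 2: partial derivatives
  f_x(x, y) = -3*x**2 + 4*x*y - 2*x + 2*y**2 - 1, f_y(x, y) = 2*x**2 + 4*x*y - 4*y - 1.
  f_x(P) = 28, f_y(P) = 25 (gradient nonzero, so P is smooth).
Step 3: tangent line at P: 28·(x − -1) + 25·(y − -3) = 0.
Expanding: 28*x + 25*y + 103 = 0.


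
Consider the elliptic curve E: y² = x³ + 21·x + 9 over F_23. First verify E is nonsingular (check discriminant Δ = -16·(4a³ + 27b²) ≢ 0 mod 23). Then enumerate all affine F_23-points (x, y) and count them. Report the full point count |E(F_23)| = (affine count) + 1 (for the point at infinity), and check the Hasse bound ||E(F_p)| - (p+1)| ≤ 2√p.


Affine points = {(0, 3), (0, 20), (1, 10), (1, 13), (2, 6), (2, 17), (5, 3), (5, 20), (6, 11), (6, 12), (7, 4), (7, 19), (10, 0), (13, 8), (13, 15), (16, 5), (16, 18), (17, 9), (17, 14), (18, 3), (18, 20)}; affine count = 21; |E(F_23)| = 22.

Discriminant check: Δ ∝ 4a³ + 27b² = 4·21³ + 27·9² = 4·9261 + 27·81 ≡ 16 (mod 23). Nonzero ⇒ E is nonsingular.
For each x ∈ F_23, compute rhs = x³ + 21·x + 9 mod 23, then count y ∈ F_23 with y² ≡ rhs.
  x = 0: rhs = 9, matching y values: 3, 20 (2 points).
  x = 1: rhs = 8, matching y values: 10, 13 (2 points).
  x = 2: rhs = 13, matching y values: 6, 17 (2 points).
  x = 3: rhs = 7, matching y values: none (0 points).
  x = 4: rhs = 19, matching y values: none (0 points).
  x = 5: rhs = 9, matching y values: 3, 20 (2 points).
  x = 6: rhs = 6, matching y values: 11, 12 (2 points).
  x = 7: rhs = 16, matching y values: 4, 19 (2 points).
  x = 8: rhs = 22, matching y values: none (0 points).
  x = 9: rhs = 7, matching y values: none (0 points).
  x = 10: rhs = 0, matching y values: 0 (1 points).
  x = 11: rhs = 7, matching y values: none (0 points).
  x = 12: rhs = 11, matching y values: none (0 points).
  x = 13: rhs = 18, matching y values: 8, 15 (2 points).
  x = 14: rhs = 11, matching y values: none (0 points).
  x = 15: rhs = 19, matching y values: none (0 points).
  x = 16: rhs = 2, matching y values: 5, 18 (2 points).
  x = 17: rhs = 12, matching y values: 9, 14 (2 points).
  x = 18: rhs = 9, matching y values: 3, 20 (2 points).
  x = 19: rhs = 22, matching y values: none (0 points).
  x = 20: rhs = 11, matching y values: none (0 points).
  x = 21: rhs = 5, matching y values: none (0 points).
  x = 22: rhs = 10, matching y values: none (0 points).
Total affine count: 21.
Full point count |E(F_23)| = 21 + 1 = 22.
Hasse bound: |22 − (23+1)| = |-2| = 2 ≤ 2√23 ≈ 9.5917 ✓.


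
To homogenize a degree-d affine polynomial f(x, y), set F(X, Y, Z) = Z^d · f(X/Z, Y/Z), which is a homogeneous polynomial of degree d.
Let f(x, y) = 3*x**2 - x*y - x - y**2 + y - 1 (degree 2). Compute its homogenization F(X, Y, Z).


F(X, Y, Z) = 3*X**2 - X*Y - X*Z - Y**2 + Y*Z - Z**2

deg(f) = 2.
Substitute x = X/Z, y = Y/Z into f, then multiply by Z^2.
  monomial 3·x^2·y^0 ↦ 3·X^2·Y^0·Z^0.
  monomial -1·x^1·y^1 ↦ -1·X^1·Y^1·Z^0.
  monomial -1·x^1·y^0 ↦ -1·X^1·Y^0·Z^1.
  monomial -1·x^0·y^2 ↦ -1·X^0·Y^2·Z^0.
  monomial 1·x^0·y^1 ↦ 1·X^0·Y^1·Z^1.
  monomial -1·x^0·y^0 ↦ -1·X^0·Y^0·Z^2.
Collecting: F(X, Y, Z) = 3*X**2 - X*Y - X*Z - Y**2 + Y*Z - Z**2.


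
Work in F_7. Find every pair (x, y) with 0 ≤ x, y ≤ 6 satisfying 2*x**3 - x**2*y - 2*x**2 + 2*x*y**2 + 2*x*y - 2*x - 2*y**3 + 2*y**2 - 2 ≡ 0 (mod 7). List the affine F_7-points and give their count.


Affine F_7-points: {(0, 4), (2, 5), (3, 0), (4, 3), (5, 6)}; count = 5.

For each of the 49 pairs (x, y) ∈ F_7², evaluate f(x, y) mod 7. Record the zeros.
  x = 0: [0↦5, 1↦5, 2↦4, 3↦4, 4↦0, 5↦1, 6↦2]  zeros at y ∈ {4}
  x = 1: [0↦3, 1↦6, 2↦5, 3↦2, 4↦6, 5↦5, 6↦1]  zeros at y ∈ ∅
  x = 2: [0↦2, 1↦6, 2↦3, 3↦2, 4↦5, 5↦0, 6↦3]  zeros at y ∈ {5}
  x = 3: [0↦0, 1↦3, 2↦3, 3↦2, 4↦2, 5↦5, 6↦6]  zeros at y ∈ {0}
  x = 4: [0↦2, 1↦2, 2↦3, 3↦0, 4↦2, 5↦4, 6↦1]  zeros at y ∈ {3}
  x = 5: [0↦6, 1↦1, 2↦1, 3↦1, 4↦3, 5↦2, 6↦0]  zeros at y ∈ {6}
  x = 6: [0↦3, 1↦5, 2↦2, 3↦3, 4↦3, 5↦4, 6↦1]  zeros at y ∈ ∅
Collecting zeros: affine points = {(0, 4), (2, 5), (3, 0), (4, 3), (5, 6)}.
Total count |C(F_7)_aff| = 5.


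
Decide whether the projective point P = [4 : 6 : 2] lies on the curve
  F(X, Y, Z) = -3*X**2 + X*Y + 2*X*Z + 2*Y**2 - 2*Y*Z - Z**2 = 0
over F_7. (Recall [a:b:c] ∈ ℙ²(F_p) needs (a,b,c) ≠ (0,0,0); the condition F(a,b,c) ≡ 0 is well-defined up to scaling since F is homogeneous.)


F(4,6,2) ≡ 1 (mod 7); P is NOT on the curve.

Evaluate F(4, 6, 2) term-by-term (mod 7).
  -3*X**2 ↦ -3·16·1·1 = -48
  X*Y ↦ 1·4·6·1 = 24
  2*X*Z ↦ 2·4·1·2 = 16
  2*Y**2 ↦ 2·1·36·1 = 72
  -2*Y*Z ↦ -2·1·6·2 = -24
  -Z**2 ↦ -1·1·1·4 = -4
Sum: F(4, 6, 2) = (-48) + (24) + (16) + (72) + (-24) + (-4) = 36.
Reducing mod 7: 36 ≡ 1 (mod 7).
Since F(a, b, c) ≡ 1 ≠ 0 (mod 7), P does NOT lie on the curve.


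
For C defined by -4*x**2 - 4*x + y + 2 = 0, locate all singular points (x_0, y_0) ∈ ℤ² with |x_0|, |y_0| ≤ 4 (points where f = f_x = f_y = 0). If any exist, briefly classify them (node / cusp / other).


No singular points in the scanned grid; C is smooth there.

Compute partial derivatives:
  f_x = -8*x - 4.
  f_y = 1.
f_y = 1 is a nonzero constant, so f_y never vanishes: no point (x, y) can satisfy f = f_x = f_y = 0. In particular no (x, y) ∈ {−4, ..., 4}² is singular; the curve is smooth.


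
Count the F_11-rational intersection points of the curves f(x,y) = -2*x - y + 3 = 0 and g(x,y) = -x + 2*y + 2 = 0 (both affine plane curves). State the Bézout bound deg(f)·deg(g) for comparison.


Common zeros: {(6, 2)}; count = 1; Bézout bound = 1.

deg(f) = 1, deg(g) = 1, so Bézout bound = 1.
Scan x ∈ F_11. For each x, list the y ∈ F_11 with f(x, y) ≡ 0 and those with g(x, y) ≡ 0 (mod 11); the common zeros in that column are the intersection.
  x = 0: f ≡ 0 at y ∈ {3}; g ≡ 0 at y ∈ {10}; common: ∅.
  x = 1: f ≡ 0 at y ∈ {1}; g ≡ 0 at y ∈ {5}; common: ∅.
  x = 2: f ≡ 0 at y ∈ {10}; g ≡ 0 at y ∈ {0}; common: ∅.
  x = 3: f ≡ 0 at y ∈ {8}; g ≡ 0 at y ∈ {6}; common: ∅.
  x = 4: f ≡ 0 at y ∈ {6}; g ≡ 0 at y ∈ {1}; common: ∅.
  x = 5: f ≡ 0 at y ∈ {4}; g ≡ 0 at y ∈ {7}; common: ∅.
  x = 6: f ≡ 0 at y ∈ {2}; g ≡ 0 at y ∈ {2}; common: {2}.
  x = 7: f ≡ 0 at y ∈ {0}; g ≡ 0 at y ∈ {8}; common: ∅.
  x = 8: f ≡ 0 at y ∈ {9}; g ≡ 0 at y ∈ {3}; common: ∅.
  x = 9: f ≡ 0 at y ∈ {7}; g ≡ 0 at y ∈ {9}; common: ∅.
  x = 10: f ≡ 0 at y ∈ {5}; g ≡ 0 at y ∈ {4}; common: ∅.
Collecting: common zeros = {(6, 2)}, so the count is 1.
Comparison with the Bézout bound: 1 ≤ 1 = deg(f)·deg(g), as expected for curves with no common component (the bound is attained).


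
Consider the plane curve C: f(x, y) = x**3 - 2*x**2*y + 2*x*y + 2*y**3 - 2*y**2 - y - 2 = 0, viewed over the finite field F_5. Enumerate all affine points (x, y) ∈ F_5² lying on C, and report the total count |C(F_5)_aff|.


Affine F_5-points: {(0, 4), (1, 2), (3, 0), (4, 2)}; count = 4.

For each of the 25 pairs (x, y) ∈ F_5², evaluate f(x, y) mod 5. Record the zeros.
  x = 0: [0↦3, 1↦2, 2↦4, 3↦1, 4↦0]  zeros at y ∈ {4}
  x = 1: [0↦4, 1↦3, 2↦0, 3↦2, 4↦1]  zeros at y ∈ {2}
  x = 2: [0↦1, 1↦1, 2↦4, 3↦2, 4↦2]  zeros at y ∈ ∅
  x = 3: [0↦0, 1↦2, 2↦2, 3↦2, 4↦4]  zeros at y ∈ {0}
  x = 4: [0↦2, 1↦2, 2↦0, 3↦3, 4↦3]  zeros at y ∈ {2}
Collecting zeros: affine points = {(0, 4), (1, 2), (3, 0), (4, 2)}.
Total count |C(F_5)_aff| = 4.


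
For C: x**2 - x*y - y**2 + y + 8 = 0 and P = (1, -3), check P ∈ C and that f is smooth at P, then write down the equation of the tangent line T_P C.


Tangent line at P: 5*x + 6*y + 13 = 0.

Step 1: f(1, -3) = 0, so P lies on C.
Step 2: partial derivatives
  f_x(x, y) = 2*x - y, f_y(x, y) = -x - 2*y + 1.
  f_x(P) = 5, f_y(P) = 6 (gradient nonzero, so P is smooth).
Step 3: tangent line at P: 5·(x − 1) + 6·(y − -3) = 0.
Expanding: 5*x + 6*y + 13 = 0.


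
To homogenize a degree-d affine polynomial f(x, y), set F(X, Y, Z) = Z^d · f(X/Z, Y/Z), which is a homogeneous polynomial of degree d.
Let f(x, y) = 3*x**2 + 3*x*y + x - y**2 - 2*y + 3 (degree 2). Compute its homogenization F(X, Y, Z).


F(X, Y, Z) = 3*X**2 + 3*X*Y + X*Z - Y**2 - 2*Y*Z + 3*Z**2

deg(f) = 2.
Substitute x = X/Z, y = Y/Z into f, then multiply by Z^2.
  monomial 3·x^2·y^0 ↦ 3·X^2·Y^0·Z^0.
  monomial 3·x^1·y^1 ↦ 3·X^1·Y^1·Z^0.
  monomial 1·x^1·y^0 ↦ 1·X^1·Y^0·Z^1.
  monomial -1·x^0·y^2 ↦ -1·X^0·Y^2·Z^0.
  monomial -2·x^0·y^1 ↦ -2·X^0·Y^1·Z^1.
  monomial 3·x^0·y^0 ↦ 3·X^0·Y^0·Z^2.
Collecting: F(X, Y, Z) = 3*X**2 + 3*X*Y + X*Z - Y**2 - 2*Y*Z + 3*Z**2.


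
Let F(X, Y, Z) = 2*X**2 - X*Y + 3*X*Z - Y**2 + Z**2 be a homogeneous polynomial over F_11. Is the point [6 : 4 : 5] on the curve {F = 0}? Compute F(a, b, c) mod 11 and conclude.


F(6,4,5) ≡ 4 (mod 11); P is NOT on the curve.

Evaluate F(6, 4, 5) term-by-term (mod 11).
  2*X**2 ↦ 2·36·1·1 = 72
  -X*Y ↦ -1·6·4·1 = -24
  3*X*Z ↦ 3·6·1·5 = 90
  -Y**2 ↦ -1·1·16·1 = -16
  Z**2 ↦ 1·1·1·25 = 25
Sum: F(6, 4, 5) = (72) + (-24) + (90) + (-16) + (25) = 147.
Reducing mod 11: 147 ≡ 4 (mod 11).
Since F(a, b, c) ≡ 4 ≠ 0 (mod 11), P does NOT lie on the curve.


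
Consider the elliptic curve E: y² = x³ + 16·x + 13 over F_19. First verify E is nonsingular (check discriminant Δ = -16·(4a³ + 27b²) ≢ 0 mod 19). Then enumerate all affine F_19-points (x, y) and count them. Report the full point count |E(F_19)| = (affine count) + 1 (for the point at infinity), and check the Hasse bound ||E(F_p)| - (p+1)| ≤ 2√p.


Affine points = {(1, 7), (1, 12), (5, 3), (5, 16), (8, 8), (8, 11), (11, 0), (13, 9), (13, 10), (14, 6), (14, 13), (17, 7), (17, 12)}; affine count = 13; |E(F_19)| = 14.

Discriminant check: Δ ∝ 4a³ + 27b² = 4·16³ + 27·13² = 4·4096 + 27·169 ≡ 9 (mod 19). Nonzero ⇒ E is nonsingular.
For each x ∈ F_19, compute rhs = x³ + 16·x + 13 mod 19, then count y ∈ F_19 with y² ≡ rhs.
  x = 0: rhs = 13, matching y values: none (0 points).
  x = 1: rhs = 11, matching y values: 7, 12 (2 points).
  x = 2: rhs = 15, matching y values: none (0 points).
  x = 3: rhs = 12, matching y values: none (0 points).
  x = 4: rhs = 8, matching y values: none (0 points).
  x = 5: rhs = 9, matching y values: 3, 16 (2 points).
  x = 6: rhs = 2, matching y values: none (0 points).
  x = 7: rhs = 12, matching y values: none (0 points).
  x = 8: rhs = 7, matching y values: 8, 11 (2 points).
  x = 9: rhs = 12, matching y values: none (0 points).
  x = 10: rhs = 14, matching y values: none (0 points).
  x = 11: rhs = 0, matching y values: 0 (1 points).
  x = 12: rhs = 14, matching y values: none (0 points).
  x = 13: rhs = 5, matching y values: 9, 10 (2 points).
  x = 14: rhs = 17, matching y values: 6, 13 (2 points).
  x = 15: rhs = 18, matching y values: none (0 points).
  x = 16: rhs = 14, matching y values: none (0 points).
  x = 17: rhs = 11, matching y values: 7, 12 (2 points).
  x = 18: rhs = 15, matching y values: none (0 points).
Total affine count: 13.
Full point count |E(F_19)| = 13 + 1 = 14.
Hasse bound: |14 − (19+1)| = |-6| = 6 ≤ 2√19 ≈ 8.7178 ✓.


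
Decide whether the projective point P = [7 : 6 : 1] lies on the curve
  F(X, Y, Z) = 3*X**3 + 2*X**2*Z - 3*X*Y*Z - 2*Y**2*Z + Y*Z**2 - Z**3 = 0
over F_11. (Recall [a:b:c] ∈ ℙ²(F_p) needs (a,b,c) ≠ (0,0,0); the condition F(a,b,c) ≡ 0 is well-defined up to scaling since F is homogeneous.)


F(7,6,1) ≡ 10 (mod 11); P is NOT on the curve.

Evaluate F(7, 6, 1) term-by-term (mod 11).
  3*X**3 ↦ 3·343·1·1 = 1029
  2*X**2*Z ↦ 2·49·1·1 = 98
  -3*X*Y*Z ↦ -3·7·6·1 = -126
  -2*Y**2*Z ↦ -2·1·36·1 = -72
  Y*Z**2 ↦ 1·1·6·1 = 6
  -Z**3 ↦ -1·1·1·1 = -1
Sum: F(7, 6, 1) = (1029) + (98) + (-126) + (-72) + (6) + (-1) = 934.
Reducing mod 11: 934 ≡ 10 (mod 11).
Since F(a, b, c) ≡ 10 ≠ 0 (mod 11), P does NOT lie on the curve.


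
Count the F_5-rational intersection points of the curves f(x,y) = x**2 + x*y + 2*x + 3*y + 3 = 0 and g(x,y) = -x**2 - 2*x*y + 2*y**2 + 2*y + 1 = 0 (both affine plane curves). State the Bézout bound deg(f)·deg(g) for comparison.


Common zeros: ∅; count = 0; Bézout bound = 4.

deg(f) = 2, deg(g) = 2, so Bézout bound = 4.
Scan x ∈ F_5. For each x, list the y ∈ F_5 with f(x, y) ≡ 0 and those with g(x, y) ≡ 0 (mod 5); the common zeros in that column are the intersection.
  x = 0: f ≡ 0 at y ∈ {4}; g ≡ 0 at y ∈ {1, 3}; common: ∅.
  x = 1: f ≡ 0 at y ∈ {1}; g ≡ 0 at y ∈ {0}; common: ∅.
  x = 2: f ≡ 0 at y ∈ ∅; g ≡ 0 at y ∈ ∅; common: ∅.
  x = 3: f ≡ 0 at y ∈ {2}; g ≡ 0 at y ∈ {1}; common: ∅.
  x = 4: f ≡ 0 at y ∈ {4}; g ≡ 0 at y ∈ {0, 3}; common: ∅.
Collecting: common zeros = ∅, so the count is 0.
Comparison with the Bézout bound: 0 ≤ 4 = deg(f)·deg(g), as expected for curves with no common component (the affine F_5-count falls short of the bound because intersections may lie at infinity, over extension fields, or carry multiplicity).


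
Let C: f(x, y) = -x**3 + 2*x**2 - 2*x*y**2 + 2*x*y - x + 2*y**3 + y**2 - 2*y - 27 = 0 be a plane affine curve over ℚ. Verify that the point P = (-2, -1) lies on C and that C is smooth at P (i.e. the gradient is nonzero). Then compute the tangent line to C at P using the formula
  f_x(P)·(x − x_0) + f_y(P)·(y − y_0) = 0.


Tangent line at P: -25*x - 10*y - 60 = 0.

Step 1: f(-2, -1) = 0, so P lies on C.
Step 2: partial derivatives
  f_x(x, y) = -3*x**2 + 4*x - 2*y**2 + 2*y - 1, f_y(x, y) = -4*x*y + 2*x + 6*y**2 + 2*y - 2.
  f_x(P) = -25, f_y(P) = -10 (gradient nonzero, so P is smooth).
Step 3: tangent line at P: -25·(x − -2) + -10·(y − -1) = 0.
Expanding: -25*x - 10*y - 60 = 0.


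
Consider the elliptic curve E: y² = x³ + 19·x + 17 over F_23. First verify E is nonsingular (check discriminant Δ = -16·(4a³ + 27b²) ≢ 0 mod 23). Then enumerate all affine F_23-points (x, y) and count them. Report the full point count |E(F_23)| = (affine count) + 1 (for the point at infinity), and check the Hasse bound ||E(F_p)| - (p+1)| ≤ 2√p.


Affine points = {(3, 3), (3, 20), (6, 5), (6, 18), (11, 4), (11, 19), (12, 8), (12, 15), (13, 0), (16, 1), (16, 22), (17, 3), (17, 20), (18, 2), (18, 21), (20, 5), (20, 18)}; affine count = 17; |E(F_23)| = 18.

Discriminant check: Δ ∝ 4a³ + 27b² = 4·19³ + 27·17² = 4·6859 + 27·289 ≡ 3 (mod 23). Nonzero ⇒ E is nonsingular.
For each x ∈ F_23, compute rhs = x³ + 19·x + 17 mod 23, then count y ∈ F_23 with y² ≡ rhs.
  x = 0: rhs = 17, matching y values: none (0 points).
  x = 1: rhs = 14, matching y values: none (0 points).
  x = 2: rhs = 17, matching y values: none (0 points).
  x = 3: rhs = 9, matching y values: 3, 20 (2 points).
  x = 4: rhs = 19, matching y values: none (0 points).
  x = 5: rhs = 7, matching y values: none (0 points).
  x = 6: rhs = 2, matching y values: 5, 18 (2 points).
  x = 7: rhs = 10, matching y values: none (0 points).
  x = 8: rhs = 14, matching y values: none (0 points).
  x = 9: rhs = 20, matching y values: none (0 points).
  x = 10: rhs = 11, matching y values: none (0 points).
  x = 11: rhs = 16, matching y values: 4, 19 (2 points).
  x = 12: rhs = 18, matching y values: 8, 15 (2 points).
  x = 13: rhs = 0, matching y values: 0 (1 points).
  x = 14: rhs = 14, matching y values: none (0 points).
  x = 15: rhs = 20, matching y values: none (0 points).
  x = 16: rhs = 1, matching y values: 1, 22 (2 points).
  x = 17: rhs = 9, matching y values: 3, 20 (2 points).
  x = 18: rhs = 4, matching y values: 2, 21 (2 points).
  x = 19: rhs = 15, matching y values: none (0 points).
  x = 20: rhs = 2, matching y values: 5, 18 (2 points).
  x = 21: rhs = 17, matching y values: none (0 points).
  x = 22: rhs = 20, matching y values: none (0 points).
Total affine count: 17.
Full point count |E(F_23)| = 17 + 1 = 18.
Hasse bound: |18 − (23+1)| = |-6| = 6 ≤ 2√23 ≈ 9.5917 ✓.
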